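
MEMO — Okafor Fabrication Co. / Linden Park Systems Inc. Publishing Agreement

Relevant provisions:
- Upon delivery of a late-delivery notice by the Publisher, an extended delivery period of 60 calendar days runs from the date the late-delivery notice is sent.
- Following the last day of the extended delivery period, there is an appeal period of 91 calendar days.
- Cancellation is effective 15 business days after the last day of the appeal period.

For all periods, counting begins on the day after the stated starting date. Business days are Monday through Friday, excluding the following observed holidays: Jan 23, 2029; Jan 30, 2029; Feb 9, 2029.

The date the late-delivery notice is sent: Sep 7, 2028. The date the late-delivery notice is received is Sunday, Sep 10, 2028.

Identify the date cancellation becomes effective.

The last day of the extended delivery period: 60 calendar days after Sep 7, 2028 is Nov 6, 2028.
The last day of the appeal period: 91 calendar days after Nov 6, 2028 is Feb 5, 2029.
The date cancellation becomes effective: 15 business days after Monday, Feb 5, 2029, skipping weekends and the listed holiday on Feb 9 — Feb 6, Feb 7, Feb 8, Feb 12, …, Feb 23, Feb 26, Feb 27 — lands on Tuesday, Feb 27, 2029.

Feb 27, 2029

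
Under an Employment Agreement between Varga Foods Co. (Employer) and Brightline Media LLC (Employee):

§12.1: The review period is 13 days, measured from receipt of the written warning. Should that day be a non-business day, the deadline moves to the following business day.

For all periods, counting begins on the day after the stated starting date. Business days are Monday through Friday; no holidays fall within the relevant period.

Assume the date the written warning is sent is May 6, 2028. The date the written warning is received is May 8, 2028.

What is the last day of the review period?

May 22, 2028

Adding 13 calendar days to May 8, 2028 gives May 21, 2028, which is the last day of the review period. That falls on a Sunday, so it rolls to the next business day, Monday, May 22, 2028.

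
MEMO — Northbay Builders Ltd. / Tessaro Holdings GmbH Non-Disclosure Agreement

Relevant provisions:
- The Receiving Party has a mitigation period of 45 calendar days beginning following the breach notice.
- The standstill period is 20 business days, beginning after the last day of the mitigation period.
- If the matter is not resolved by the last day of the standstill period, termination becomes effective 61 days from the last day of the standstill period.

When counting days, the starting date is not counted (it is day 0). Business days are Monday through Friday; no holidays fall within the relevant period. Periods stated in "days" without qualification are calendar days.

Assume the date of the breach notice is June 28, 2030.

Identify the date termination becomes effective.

November 9, 2030

The last day of the mitigation period: June 28, 2030 + 45 days = August 12, 2030.
The last day of the standstill period: 20 business days after Monday, August 12, 2030, skipping weekends — Aug 13, Aug 14, Aug 15, Aug 16, …, Sep 5, Sep 6, Sep 9 — lands on Monday, September 9, 2030.
Adding 61 calendar days to September 9, 2030 gives November 9, 2030, which is the date termination becomes effective.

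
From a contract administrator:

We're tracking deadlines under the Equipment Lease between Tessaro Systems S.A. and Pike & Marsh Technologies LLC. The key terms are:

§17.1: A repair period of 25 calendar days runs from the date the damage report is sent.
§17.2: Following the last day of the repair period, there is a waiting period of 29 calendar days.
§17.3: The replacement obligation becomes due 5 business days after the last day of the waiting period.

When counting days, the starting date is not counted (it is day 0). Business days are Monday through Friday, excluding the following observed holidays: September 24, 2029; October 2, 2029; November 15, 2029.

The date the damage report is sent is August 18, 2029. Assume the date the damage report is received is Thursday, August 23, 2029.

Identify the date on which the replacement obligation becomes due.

Adding 25 calendar days to August 18, 2029 gives September 12, 2029, which is the last day of the repair period.
The last day of the waiting period: 29 calendar days after September 12, 2029 is October 11, 2029.
The date on which the replacement obligation becomes due: counting 5 business days from Thursday, October 11, 2029 (Oct 12, Oct 15, Oct 16, Oct 17, Oct 18, skipping weekends) reaches Thursday, October 18, 2029.

October 18, 2029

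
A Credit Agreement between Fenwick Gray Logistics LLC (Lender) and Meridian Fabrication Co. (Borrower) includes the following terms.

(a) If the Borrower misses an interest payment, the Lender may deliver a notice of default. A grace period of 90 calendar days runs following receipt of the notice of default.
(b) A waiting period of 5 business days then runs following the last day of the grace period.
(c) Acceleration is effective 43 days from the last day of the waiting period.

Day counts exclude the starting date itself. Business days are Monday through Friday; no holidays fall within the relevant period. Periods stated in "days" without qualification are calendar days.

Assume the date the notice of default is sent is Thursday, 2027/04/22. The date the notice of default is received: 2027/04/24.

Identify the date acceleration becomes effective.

2027/09/11

The last day of the grace period: 90 calendar days after 2027/04/24 is 2027/07/23.
The last day of the waiting period: 5 business days after Friday, 2027/07/23, skipping weekends — Jul 26, Jul 27, Jul 28, Jul 29, Jul 30 — lands on Friday, 2027/07/30.
Adding 43 calendar days to 2027/07/30 gives 2027/09/11, which is the date acceleration becomes effective.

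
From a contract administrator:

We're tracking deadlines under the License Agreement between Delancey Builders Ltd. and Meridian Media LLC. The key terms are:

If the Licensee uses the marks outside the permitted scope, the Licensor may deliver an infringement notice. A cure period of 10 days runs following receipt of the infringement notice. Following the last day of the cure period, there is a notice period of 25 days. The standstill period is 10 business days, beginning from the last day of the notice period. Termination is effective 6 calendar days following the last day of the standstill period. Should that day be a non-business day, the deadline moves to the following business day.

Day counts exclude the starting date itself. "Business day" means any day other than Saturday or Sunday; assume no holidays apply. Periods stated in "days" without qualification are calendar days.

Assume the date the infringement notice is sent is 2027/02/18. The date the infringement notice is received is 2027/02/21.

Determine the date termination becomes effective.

2027/04/15

The last day of the cure period: 10 calendar days after 2027/02/21 is 2027/03/03.
The last day of the notice period: 25 calendar days after 2027/03/03 is 2027/03/28.
From Sunday, 2027/03/28, 10 business days (Mar 29, Mar 30, Mar 31, Apr 1, Apr 2, Apr 5, Apr 6, Apr 7, Apr 8, Apr 9, skipping weekends) brings us to Friday, 2027/04/09, which is the last day of the standstill period.
The date termination becomes effective: 2027/04/09 + 6 days = 2027/04/15. 2027/04/15 is a Thursday, so no roll-forward applies.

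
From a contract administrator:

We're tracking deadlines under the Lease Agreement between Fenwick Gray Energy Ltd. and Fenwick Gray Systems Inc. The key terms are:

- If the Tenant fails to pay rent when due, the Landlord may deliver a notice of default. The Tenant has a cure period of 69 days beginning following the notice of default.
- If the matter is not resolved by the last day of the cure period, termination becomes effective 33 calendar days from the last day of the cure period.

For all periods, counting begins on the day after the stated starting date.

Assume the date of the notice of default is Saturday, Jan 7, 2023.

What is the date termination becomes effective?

Apr 19, 2023

The last day of the cure period: Jan 7, 2023 + 69 days = Mar 17, 2023.
The date termination becomes effective: 33 calendar days after Mar 17, 2023 is Apr 19, 2023.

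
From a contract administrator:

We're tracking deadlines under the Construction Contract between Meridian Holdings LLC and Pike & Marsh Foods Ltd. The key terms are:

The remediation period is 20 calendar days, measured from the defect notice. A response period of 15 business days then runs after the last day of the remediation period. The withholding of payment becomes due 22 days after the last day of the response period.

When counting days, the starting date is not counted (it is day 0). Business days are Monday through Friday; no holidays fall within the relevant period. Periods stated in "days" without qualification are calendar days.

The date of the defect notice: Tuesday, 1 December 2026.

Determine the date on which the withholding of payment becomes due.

2 February 2027

The last day of the remediation period: 1 December 2026 + 20 days = 21 December 2026.
From Monday, 21 December 2026, 15 business days (Dec 22, Dec 23, Dec 24, Dec 25, …, Jan 7, Jan 8, Jan 11, skipping weekends) brings us to Monday, 11 January 2027, which is the last day of the response period.
The date on which the withholding of payment becomes due: 11 January 2027 + 22 days = 2 February 2027.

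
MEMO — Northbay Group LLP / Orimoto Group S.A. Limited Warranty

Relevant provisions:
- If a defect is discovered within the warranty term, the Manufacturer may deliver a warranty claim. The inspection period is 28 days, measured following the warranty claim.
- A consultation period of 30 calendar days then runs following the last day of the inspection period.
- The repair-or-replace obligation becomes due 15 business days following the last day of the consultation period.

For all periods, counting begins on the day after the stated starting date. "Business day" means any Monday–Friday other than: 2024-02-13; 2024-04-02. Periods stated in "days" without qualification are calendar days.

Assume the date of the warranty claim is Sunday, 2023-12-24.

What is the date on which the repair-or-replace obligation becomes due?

2024-03-12

The last day of the inspection period: 2023-12-24 + 28 days = 2024-01-21.
The last day of the consultation period: 30 calendar days after 2024-01-21 is 2024-02-20.
The date on which the repair-or-replace obligation becomes due: counting 15 business days from Tuesday, 2024-02-20 (Feb 21, Feb 22, Feb 23, Feb 26, …, Mar 8, Mar 11, Mar 12, skipping weekends) reaches Tuesday, 2024-03-12.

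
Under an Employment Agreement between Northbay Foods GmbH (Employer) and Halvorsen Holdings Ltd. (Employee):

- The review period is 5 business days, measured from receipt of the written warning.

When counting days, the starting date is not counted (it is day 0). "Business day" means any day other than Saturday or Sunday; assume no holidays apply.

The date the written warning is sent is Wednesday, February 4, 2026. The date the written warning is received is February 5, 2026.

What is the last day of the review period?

February 12, 2026

The last day of the review period: 5 business days after Thursday, February 5, 2026, skipping weekends — Feb 6, Feb 9, Feb 10, Feb 11, Feb 12 — lands on Thursday, February 12, 2026.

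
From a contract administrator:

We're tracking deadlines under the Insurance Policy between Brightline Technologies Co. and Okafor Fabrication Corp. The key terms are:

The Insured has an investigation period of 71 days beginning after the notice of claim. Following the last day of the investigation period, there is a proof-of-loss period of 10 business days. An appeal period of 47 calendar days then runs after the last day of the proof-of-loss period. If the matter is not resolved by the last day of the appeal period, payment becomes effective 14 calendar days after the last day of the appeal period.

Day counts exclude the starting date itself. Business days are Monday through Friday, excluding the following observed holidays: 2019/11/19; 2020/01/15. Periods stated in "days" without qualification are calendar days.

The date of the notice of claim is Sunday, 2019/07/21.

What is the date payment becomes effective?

The last day of the investigation period: 71 calendar days after 2019/07/21 is 2019/09/30.
The last day of the proof-of-loss period: counting 10 business days from Monday, 2019/09/30 (Oct 1, Oct 2, Oct 3, Oct 4, Oct 7, Oct 8, Oct 9, Oct 10, Oct 11, Oct 14, skipping weekends) reaches Monday, 2019/10/14.
The last day of the appeal period: 47 calendar days after 2019/10/14 is 2019/11/30.
The date payment becomes effective: 2019/11/30 + 14 days = 2019/12/14.

2019/12/14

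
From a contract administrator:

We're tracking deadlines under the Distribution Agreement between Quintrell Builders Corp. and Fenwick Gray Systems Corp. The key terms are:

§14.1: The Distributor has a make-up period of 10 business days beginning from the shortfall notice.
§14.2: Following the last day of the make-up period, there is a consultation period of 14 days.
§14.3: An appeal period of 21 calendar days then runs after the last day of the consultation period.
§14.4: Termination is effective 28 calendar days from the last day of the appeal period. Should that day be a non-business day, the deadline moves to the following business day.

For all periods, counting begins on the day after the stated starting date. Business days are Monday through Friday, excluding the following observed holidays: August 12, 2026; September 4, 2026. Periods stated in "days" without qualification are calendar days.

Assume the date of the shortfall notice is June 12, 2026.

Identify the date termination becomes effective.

From Friday, June 12, 2026, 10 business days (Jun 15, Jun 16, Jun 17, Jun 18, Jun 19, Jun 22, Jun 23, Jun 24, Jun 25, Jun 26, skipping weekends) brings us to Friday, June 26, 2026, which is the last day of the make-up period.
The last day of the consultation period: June 26, 2026 + 14 days = July 10, 2026.
Adding 21 calendar days to July 10, 2026 gives July 31, 2026, which is the last day of the appeal period.
Adding 28 calendar days to July 31, 2026 gives August 28, 2026, which is the date termination becomes effective. August 28, 2026 is a Friday and is not a listed holiday, so no roll-forward applies.

August 28, 2026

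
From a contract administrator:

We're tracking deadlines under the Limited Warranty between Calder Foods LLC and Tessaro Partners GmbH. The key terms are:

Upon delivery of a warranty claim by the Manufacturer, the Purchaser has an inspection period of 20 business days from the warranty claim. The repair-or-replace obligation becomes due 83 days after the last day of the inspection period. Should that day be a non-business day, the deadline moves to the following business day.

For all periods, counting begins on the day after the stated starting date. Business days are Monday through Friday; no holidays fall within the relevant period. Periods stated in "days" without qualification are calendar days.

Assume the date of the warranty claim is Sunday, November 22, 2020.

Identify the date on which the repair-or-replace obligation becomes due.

March 11, 2021

The last day of the inspection period: counting 20 business days from Sunday, November 22, 2020 (Nov 23, Nov 24, Nov 25, Nov 26, …, Dec 16, Dec 17, Dec 18, skipping weekends) reaches Friday, December 18, 2020.
The date on which the repair-or-replace obligation becomes due: 83 calendar days after December 18, 2020 is March 11, 2021. March 11, 2021 is a Thursday, so no roll-forward applies.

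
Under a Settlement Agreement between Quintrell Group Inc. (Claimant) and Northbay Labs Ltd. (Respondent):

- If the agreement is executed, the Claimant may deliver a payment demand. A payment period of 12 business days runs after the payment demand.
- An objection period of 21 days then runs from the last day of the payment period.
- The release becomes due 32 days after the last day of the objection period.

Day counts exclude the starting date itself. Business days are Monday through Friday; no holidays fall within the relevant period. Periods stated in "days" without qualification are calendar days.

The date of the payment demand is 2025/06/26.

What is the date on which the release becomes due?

2025/09/05

The last day of the payment period: counting 12 business days from Thursday, 2025/06/26 (Jun 27, Jun 30, Jul 1, Jul 2, …, Jul 10, Jul 11, Jul 14, skipping weekends) reaches Monday, 2025/07/14.
Adding 21 calendar days to 2025/07/14 gives 2025/08/04, which is the last day of the objection period.
Adding 32 calendar days to 2025/08/04 gives 2025/09/05, which is the date on which the release becomes due.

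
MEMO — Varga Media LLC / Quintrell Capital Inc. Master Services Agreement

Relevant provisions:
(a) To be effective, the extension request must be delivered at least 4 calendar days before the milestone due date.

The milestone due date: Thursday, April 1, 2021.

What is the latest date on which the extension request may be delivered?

March 28, 2021

Counting back 4 calendar days from April 1, 2021 gives March 28, 2021.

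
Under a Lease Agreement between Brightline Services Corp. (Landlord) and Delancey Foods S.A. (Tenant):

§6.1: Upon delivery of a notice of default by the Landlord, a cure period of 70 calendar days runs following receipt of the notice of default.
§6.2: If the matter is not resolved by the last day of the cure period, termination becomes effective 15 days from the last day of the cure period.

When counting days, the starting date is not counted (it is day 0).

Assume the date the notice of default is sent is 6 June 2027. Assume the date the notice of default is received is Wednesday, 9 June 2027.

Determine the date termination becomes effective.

Adding 70 calendar days to 9 June 2027 gives 18 August 2027, which is the last day of the cure period.
The date termination becomes effective: 15 calendar days after 18 August 2027 is 2 September 2027.

2 September 2027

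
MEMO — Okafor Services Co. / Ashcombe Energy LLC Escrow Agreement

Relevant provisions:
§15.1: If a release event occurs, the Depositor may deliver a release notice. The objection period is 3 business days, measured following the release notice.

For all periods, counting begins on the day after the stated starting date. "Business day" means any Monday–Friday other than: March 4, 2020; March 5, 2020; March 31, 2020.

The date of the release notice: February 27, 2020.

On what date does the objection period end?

The last day of the objection period: 3 business days after Thursday, February 27, 2020, skipping weekends — Feb 28, Mar 2, Mar 3 — lands on Tuesday, March 3, 2020.

March 3, 2020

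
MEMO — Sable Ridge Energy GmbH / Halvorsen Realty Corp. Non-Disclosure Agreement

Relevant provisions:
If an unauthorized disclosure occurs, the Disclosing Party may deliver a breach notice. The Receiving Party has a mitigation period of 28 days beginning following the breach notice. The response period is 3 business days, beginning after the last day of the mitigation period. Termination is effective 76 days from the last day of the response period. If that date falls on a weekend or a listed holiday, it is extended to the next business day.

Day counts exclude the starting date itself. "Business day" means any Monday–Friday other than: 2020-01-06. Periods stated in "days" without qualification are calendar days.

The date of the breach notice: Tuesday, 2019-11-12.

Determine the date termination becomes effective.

The last day of the mitigation period: 2019-11-12 + 28 days = 2019-12-10.
The last day of the response period: 3 business days after Tuesday, 2019-12-10, skipping weekends — Dec 11, Dec 12, Dec 13 — lands on Friday, 2019-12-13.
The date termination becomes effective: 2019-12-13 + 76 days = 2020-02-27. 2020-02-27 is a Thursday and is not a listed holiday, so no roll-forward applies.

2020-02-27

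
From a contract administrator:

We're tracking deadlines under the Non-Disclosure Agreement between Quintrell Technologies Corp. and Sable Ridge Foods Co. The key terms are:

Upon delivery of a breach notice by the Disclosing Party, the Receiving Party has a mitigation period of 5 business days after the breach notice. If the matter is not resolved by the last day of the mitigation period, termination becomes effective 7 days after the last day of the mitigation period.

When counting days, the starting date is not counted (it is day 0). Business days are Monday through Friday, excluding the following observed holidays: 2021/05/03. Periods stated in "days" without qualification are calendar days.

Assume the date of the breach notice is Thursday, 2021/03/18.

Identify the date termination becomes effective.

2021/04/01

From Thursday, 2021/03/18, 5 business days (Mar 19, Mar 22, Mar 23, Mar 24, Mar 25, skipping weekends) brings us to Thursday, 2021/03/25, which is the last day of the mitigation period.
The date termination becomes effective: 2021/03/25 + 7 days = 2021/04/01.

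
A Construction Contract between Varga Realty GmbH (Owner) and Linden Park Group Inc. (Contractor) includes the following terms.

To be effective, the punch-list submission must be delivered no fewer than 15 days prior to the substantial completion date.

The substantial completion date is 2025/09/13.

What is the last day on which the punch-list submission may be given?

2025/09/13 minus 15 days is 2025/08/29.

2025/08/29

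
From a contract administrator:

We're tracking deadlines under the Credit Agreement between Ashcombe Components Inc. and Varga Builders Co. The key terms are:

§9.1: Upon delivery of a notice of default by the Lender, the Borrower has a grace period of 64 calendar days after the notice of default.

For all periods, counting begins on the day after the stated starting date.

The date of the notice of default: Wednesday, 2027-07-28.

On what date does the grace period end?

Adding 64 calendar days to 2027-07-28 gives 2027-09-30, which is the last day of the grace period.

2027-09-30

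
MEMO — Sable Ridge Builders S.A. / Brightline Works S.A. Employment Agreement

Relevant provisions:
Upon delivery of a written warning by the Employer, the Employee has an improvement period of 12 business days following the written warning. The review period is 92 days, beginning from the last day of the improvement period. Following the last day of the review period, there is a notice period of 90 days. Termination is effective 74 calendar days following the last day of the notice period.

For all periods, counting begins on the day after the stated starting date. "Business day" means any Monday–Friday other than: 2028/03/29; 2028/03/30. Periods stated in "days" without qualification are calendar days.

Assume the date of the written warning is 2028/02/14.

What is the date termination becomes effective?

2028/11/12

From Monday, 2028/02/14, 12 business days (Feb 15, Feb 16, Feb 17, Feb 18, …, Feb 28, Feb 29, Mar 1, skipping weekends) brings us to Wednesday, 2028/03/01, which is the last day of the improvement period.
The last day of the review period: 92 calendar days after 2028/03/01 is 2028/06/01.
The last day of the notice period: 90 calendar days after 2028/06/01 is 2028/08/30.
Adding 74 calendar days to 2028/08/30 gives 2028/11/12, which is the date termination becomes effective.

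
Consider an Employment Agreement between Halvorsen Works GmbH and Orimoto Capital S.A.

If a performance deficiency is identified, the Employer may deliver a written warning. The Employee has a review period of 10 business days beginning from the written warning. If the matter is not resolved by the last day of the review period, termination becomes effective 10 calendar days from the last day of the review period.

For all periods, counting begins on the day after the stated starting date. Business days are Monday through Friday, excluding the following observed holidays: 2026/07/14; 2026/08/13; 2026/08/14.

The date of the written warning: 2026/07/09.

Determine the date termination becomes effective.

The last day of the review period: counting 10 business days from Thursday, 2026/07/09 (Jul 10, Jul 13, Jul 15, Jul 16, Jul 17, Jul 20, Jul 21, Jul 22, Jul 23, Jul 24, skipping weekends and the listed holiday on Jul 14) reaches Friday, 2026/07/24.
The date termination becomes effective: 2026/07/24 + 10 days = 2026/08/03.

2026/08/03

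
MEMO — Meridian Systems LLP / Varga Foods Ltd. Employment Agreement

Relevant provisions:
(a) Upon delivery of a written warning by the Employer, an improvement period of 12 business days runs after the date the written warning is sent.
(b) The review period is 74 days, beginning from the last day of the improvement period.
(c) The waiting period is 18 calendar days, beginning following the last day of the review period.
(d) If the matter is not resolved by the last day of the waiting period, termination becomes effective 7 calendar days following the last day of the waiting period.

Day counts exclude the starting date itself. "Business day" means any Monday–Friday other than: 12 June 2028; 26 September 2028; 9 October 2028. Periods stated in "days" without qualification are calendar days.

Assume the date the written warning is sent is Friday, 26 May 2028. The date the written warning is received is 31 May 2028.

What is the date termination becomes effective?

21 September 2028

From Friday, 26 May 2028, 12 business days (May 29, May 30, May 31, Jun 1, …, Jun 9, Jun 13, Jun 14, skipping weekends and the listed holiday on Jun 12) brings us to Wednesday, 14 June 2028, which is the last day of the improvement period.
Adding 74 calendar days to 14 June 2028 gives 27 August 2028, which is the last day of the review period.
The last day of the waiting period: 27 August 2028 + 18 days = 14 September 2028.
The date termination becomes effective: 14 September 2028 + 7 days = 21 September 2028.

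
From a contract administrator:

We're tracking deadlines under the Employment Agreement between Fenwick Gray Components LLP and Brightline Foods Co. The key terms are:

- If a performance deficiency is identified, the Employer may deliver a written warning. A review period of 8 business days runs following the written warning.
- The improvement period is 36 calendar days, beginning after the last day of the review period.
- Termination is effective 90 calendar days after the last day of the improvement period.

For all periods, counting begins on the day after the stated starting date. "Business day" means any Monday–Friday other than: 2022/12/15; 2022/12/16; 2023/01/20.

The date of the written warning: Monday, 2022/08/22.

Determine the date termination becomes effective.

2023/01/05

From Monday, 2022/08/22, 8 business days (Aug 23, Aug 24, Aug 25, Aug 26, Aug 29, Aug 30, Aug 31, Sep 1, skipping weekends) brings us to Thursday, 2022/09/01, which is the last day of the review period.
The last day of the improvement period: 36 calendar days after 2022/09/01 is 2022/10/07.
Adding 90 calendar days to 2022/10/07 gives 2023/01/05, which is the date termination becomes effective.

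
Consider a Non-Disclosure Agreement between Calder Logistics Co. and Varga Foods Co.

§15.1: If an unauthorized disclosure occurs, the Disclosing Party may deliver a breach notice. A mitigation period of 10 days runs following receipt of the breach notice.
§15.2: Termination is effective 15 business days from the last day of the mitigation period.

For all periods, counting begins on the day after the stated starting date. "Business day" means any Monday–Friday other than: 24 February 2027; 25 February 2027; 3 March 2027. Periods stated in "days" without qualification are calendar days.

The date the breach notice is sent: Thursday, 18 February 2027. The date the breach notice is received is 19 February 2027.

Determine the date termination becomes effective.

23 March 2027

The last day of the mitigation period: 19 February 2027 + 10 days = 1 March 2027.
From Monday, 1 March 2027, 15 business days (Mar 2, Mar 4, Mar 5, Mar 8, …, Mar 19, Mar 22, Mar 23, skipping weekends and the listed holiday on Mar 3) brings us to Tuesday, 23 March 2027, which is the date termination becomes effective.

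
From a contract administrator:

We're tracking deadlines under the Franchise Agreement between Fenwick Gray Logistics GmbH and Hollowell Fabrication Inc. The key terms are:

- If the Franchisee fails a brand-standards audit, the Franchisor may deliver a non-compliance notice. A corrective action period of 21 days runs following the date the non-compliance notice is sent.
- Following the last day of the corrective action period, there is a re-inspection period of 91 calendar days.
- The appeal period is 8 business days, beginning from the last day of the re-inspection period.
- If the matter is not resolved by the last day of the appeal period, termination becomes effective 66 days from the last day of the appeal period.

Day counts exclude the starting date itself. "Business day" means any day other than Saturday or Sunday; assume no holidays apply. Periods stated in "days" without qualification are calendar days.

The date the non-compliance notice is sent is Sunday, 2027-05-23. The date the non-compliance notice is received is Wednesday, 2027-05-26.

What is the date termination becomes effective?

The last day of the corrective action period: 2027-05-23 + 21 days = 2027-06-13.
Adding 91 calendar days to 2027-06-13 gives 2027-09-12, which is the last day of the re-inspection period.
From Sunday, 2027-09-12, 8 business days (Sep 13, Sep 14, Sep 15, Sep 16, Sep 17, Sep 20, Sep 21, Sep 22, skipping weekends) brings us to Wednesday, 2027-09-22, which is the last day of the appeal period.
The date termination becomes effective: 66 calendar days after 2027-09-22 is 2027-11-27.

2027-11-27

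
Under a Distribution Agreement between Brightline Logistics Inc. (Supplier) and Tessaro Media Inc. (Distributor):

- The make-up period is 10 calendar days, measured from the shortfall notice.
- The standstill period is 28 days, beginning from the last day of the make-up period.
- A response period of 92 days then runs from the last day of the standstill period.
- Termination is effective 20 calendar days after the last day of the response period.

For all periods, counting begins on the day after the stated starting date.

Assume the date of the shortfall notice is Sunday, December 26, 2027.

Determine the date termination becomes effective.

The last day of the make-up period: 10 calendar days after December 26, 2027 is January 5, 2028.
Adding 28 calendar days to January 5, 2028 gives February 2, 2028, which is the last day of the standstill period.
The last day of the response period: February 2, 2028 + 92 days = May 4, 2028.
The date termination becomes effective: May 4, 2028 + 20 days = May 24, 2028.

May 24, 2028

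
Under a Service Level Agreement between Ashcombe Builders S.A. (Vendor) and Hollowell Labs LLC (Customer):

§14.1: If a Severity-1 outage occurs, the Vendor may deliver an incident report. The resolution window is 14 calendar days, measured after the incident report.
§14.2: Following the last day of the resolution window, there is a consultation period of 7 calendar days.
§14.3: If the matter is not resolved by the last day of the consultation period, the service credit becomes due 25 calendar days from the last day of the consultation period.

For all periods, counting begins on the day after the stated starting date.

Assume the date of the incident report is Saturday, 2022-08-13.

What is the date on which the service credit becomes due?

The last day of the resolution window: 14 calendar days after 2022-08-13 is 2022-08-27.
Adding 7 calendar days to 2022-08-27 gives 2022-09-03, which is the last day of the consultation period.
Adding 25 calendar days to 2022-09-03 gives 2022-09-28, which is the date on which the service credit becomes due.

2022-09-28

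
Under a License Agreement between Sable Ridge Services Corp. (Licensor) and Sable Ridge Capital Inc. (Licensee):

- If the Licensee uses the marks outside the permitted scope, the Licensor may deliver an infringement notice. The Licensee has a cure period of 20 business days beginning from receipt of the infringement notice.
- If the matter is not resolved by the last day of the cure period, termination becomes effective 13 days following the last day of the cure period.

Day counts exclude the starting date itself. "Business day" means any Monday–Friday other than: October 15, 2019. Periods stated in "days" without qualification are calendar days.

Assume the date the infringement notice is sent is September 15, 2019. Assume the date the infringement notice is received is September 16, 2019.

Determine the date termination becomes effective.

The last day of the cure period: counting 20 business days from Monday, September 16, 2019 (Sep 17, Sep 18, Sep 19, Sep 20, …, Oct 10, Oct 11, Oct 14, skipping weekends) reaches Monday, October 14, 2019.
The date termination becomes effective: October 14, 2019 + 13 days = October 27, 2019.

October 27, 2019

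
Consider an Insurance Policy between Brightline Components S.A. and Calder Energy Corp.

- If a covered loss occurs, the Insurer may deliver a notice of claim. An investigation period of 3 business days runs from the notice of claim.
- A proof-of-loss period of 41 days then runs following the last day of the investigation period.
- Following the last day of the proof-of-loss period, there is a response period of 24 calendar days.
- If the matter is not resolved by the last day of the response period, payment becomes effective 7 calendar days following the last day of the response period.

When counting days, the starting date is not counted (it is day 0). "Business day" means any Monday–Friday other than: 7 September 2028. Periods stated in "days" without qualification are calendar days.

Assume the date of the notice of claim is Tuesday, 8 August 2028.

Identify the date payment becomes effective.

From Tuesday, 8 August 2028, 3 business days (Aug 9, Aug 10, Aug 11, skipping weekends) brings us to Friday, 11 August 2028, which is the last day of the investigation period.
The last day of the proof-of-loss period: 41 calendar days after 11 August 2028 is 21 September 2028.
Adding 24 calendar days to 21 September 2028 gives 15 October 2028, which is the last day of the response period.
The date payment becomes effective: 7 calendar days after 15 October 2028 is 22 October 2028.

22 October 2028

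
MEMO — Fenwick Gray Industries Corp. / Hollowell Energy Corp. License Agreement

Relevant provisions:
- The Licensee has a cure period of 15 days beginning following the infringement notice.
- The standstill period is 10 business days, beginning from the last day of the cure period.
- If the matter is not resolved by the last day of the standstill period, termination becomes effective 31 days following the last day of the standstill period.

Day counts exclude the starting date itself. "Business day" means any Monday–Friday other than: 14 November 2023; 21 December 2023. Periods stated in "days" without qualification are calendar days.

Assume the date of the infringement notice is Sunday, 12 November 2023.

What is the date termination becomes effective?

The last day of the cure period: 12 November 2023 + 15 days = 27 November 2023.
The last day of the standstill period: 10 business days after Monday, 27 November 2023, skipping weekends — Nov 28, Nov 29, Nov 30, Dec 1, Dec 4, Dec 5, Dec 6, Dec 7, Dec 8, Dec 11 — lands on Monday, 11 December 2023.
The date termination becomes effective: 11 December 2023 + 31 days = 11 January 2024.

11 January 2024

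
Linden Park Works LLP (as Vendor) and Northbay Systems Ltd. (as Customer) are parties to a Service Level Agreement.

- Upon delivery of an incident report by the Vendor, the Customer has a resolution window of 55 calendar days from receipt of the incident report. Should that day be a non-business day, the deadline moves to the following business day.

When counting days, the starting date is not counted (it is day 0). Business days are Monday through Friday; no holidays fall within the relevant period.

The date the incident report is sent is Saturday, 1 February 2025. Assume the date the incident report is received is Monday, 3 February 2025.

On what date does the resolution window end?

The last day of the resolution window: 3 February 2025 + 55 days = 30 March 2025. That falls on a Sunday, so it rolls to the next business day, Monday, 31 March 2025.

31 March 2025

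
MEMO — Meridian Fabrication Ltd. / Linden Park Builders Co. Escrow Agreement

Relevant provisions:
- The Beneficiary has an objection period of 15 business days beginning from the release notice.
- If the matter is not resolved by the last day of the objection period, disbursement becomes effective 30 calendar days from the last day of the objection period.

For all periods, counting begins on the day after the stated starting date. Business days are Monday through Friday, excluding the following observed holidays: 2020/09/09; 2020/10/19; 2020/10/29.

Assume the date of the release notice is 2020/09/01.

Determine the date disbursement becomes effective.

2020/10/23

The last day of the objection period: 15 business days after Tuesday, 2020/09/01, skipping weekends and the listed holiday on Sep 9 — Sep 2, Sep 3, Sep 4, Sep 7, …, Sep 21, Sep 22, Sep 23 — lands on Wednesday, 2020/09/23.
The date disbursement becomes effective: 30 calendar days after 2020/09/23 is 2020/10/23.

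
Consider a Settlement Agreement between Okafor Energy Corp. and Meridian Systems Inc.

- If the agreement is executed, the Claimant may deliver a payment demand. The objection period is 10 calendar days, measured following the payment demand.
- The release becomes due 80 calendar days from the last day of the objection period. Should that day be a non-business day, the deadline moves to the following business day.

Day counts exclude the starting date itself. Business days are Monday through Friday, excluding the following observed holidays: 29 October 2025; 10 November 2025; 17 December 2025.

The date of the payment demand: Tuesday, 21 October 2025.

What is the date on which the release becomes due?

19 January 2026

The last day of the objection period: 10 calendar days after 21 October 2025 is 31 October 2025.
Adding 80 calendar days to 31 October 2025 gives 19 January 2026, which is the date on which the release becomes due. 19 January 2026 is a Monday and is not a listed holiday, so no roll-forward applies.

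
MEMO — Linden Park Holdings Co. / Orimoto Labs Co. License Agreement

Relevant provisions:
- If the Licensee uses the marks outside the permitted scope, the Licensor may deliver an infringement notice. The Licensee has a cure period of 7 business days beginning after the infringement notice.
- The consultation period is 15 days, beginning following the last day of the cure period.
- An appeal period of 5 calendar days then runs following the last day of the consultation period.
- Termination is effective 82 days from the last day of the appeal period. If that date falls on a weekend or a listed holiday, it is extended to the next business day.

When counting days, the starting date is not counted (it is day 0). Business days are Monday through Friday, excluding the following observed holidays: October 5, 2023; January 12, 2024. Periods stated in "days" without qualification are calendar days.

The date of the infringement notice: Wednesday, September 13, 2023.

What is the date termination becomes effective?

January 2, 2024

The last day of the cure period: 7 business days after Wednesday, September 13, 2023, skipping weekends — Sep 14, Sep 15, Sep 18, Sep 19, Sep 20, Sep 21, Sep 22 — lands on Friday, September 22, 2023.
Adding 15 calendar days to September 22, 2023 gives October 7, 2023, which is the last day of the consultation period.
Adding 5 calendar days to October 7, 2023 gives October 12, 2023, which is the last day of the appeal period.
The date termination becomes effective: 82 calendar days after October 12, 2023 is January 2, 2024. January 2, 2024 is a Tuesday and is not a listed holiday, so no roll-forward applies.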